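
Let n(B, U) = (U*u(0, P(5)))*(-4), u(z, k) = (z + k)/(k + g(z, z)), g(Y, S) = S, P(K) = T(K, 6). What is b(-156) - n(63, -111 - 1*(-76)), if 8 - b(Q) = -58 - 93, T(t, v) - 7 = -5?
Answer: 19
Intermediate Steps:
T(t, v) = 2 (T(t, v) = 7 - 5 = 2)
P(K) = 2
b(Q) = 159 (b(Q) = 8 - (-58 - 93) = 8 - 1*(-151) = 8 + 151 = 159)
u(z, k) = 1 (u(z, k) = (z + k)/(k + z) = (k + z)/(k + z) = 1)
n(B, U) = -4*U (n(B, U) = (U*1)*(-4) = U*(-4) = -4*U)
b(-156) - n(63, -111 - 1*(-76)) = 159 - (-4)*(-111 - 1*(-76)) = 159 - (-4)*(-111 + 76) = 159 - (-4)*(-35) = 159 - 1*140 = 159 - 140 = 19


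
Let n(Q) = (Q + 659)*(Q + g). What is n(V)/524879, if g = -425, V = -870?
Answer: 273245/524879 ≈ 0.52059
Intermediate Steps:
n(Q) = (-425 + Q)*(659 + Q) (n(Q) = (Q + 659)*(Q - 425) = (659 + Q)*(-425 + Q) = (-425 + Q)*(659 + Q))
n(V)/524879 = (-280075 + (-870)² + 234*(-870))/524879 = (-280075 + 756900 - 203580)*(1/524879) = 273245*(1/524879) = 273245/524879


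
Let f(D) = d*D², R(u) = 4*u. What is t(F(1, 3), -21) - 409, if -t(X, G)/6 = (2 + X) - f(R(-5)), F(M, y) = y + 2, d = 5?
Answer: 11549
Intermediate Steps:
f(D) = 5*D²
F(M, y) = 2 + y
t(X, G) = 11988 - 6*X (t(X, G) = -6*((2 + X) - 5*(4*(-5))²) = -6*((2 + X) - 5*(-20)²) = -6*((2 + X) - 5*400) = -6*((2 + X) - 1*2000) = -6*((2 + X) - 2000) = -6*(-1998 + X) = 11988 - 6*X)
t(F(1, 3), -21) - 409 = (11988 - 6*(2 + 3)) - 409 = (11988 - 6*5) - 409 = (11988 - 30) - 409 = 11958 - 409 = 11549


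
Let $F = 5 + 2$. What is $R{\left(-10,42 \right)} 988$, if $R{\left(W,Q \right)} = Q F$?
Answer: $290472$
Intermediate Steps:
$F = 7$
$R{\left(W,Q \right)} = 7 Q$ ($R{\left(W,Q \right)} = Q 7 = 7 Q$)
$R{\left(-10,42 \right)} 988 = 7 \cdot 42 \cdot 988 = 294 \cdot 988 = 290472$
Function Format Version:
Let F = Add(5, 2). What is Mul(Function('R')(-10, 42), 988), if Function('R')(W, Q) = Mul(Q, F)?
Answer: 290472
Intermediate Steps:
F = 7
Function('R')(W, Q) = Mul(7, Q) (Function('R')(W, Q) = Mul(Q, 7) = Mul(7, Q))
Mul(Function('R')(-10, 42), 988) = Mul(Mul(7, 42), 988) = Mul(294, 988) = 290472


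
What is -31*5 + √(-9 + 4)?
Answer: -155 + I*√5 ≈ -155.0 + 2.2361*I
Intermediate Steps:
-31*5 + √(-9 + 4) = -155 + √(-5) = -155 + I*√5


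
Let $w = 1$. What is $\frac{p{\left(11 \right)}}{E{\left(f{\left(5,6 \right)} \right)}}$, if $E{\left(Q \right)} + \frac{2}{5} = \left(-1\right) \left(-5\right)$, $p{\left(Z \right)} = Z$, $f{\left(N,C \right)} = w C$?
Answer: $\frac{55}{23} \approx 2.3913$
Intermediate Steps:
$f{\left(N,C \right)} = C$ ($f{\left(N,C \right)} = 1 C = C$)
$E{\left(Q \right)} = \frac{23}{5}$ ($E{\left(Q \right)} = - \frac{2}{5} - -5 = - \frac{2}{5} + 5 = \frac{23}{5}$)
$\frac{p{\left(11 \right)}}{E{\left(f{\left(5,6 \right)} \right)}} = \frac{1}{\frac{23}{5}} \cdot 11 = \frac{5}{23} \cdot 11 = \frac{55}{23}$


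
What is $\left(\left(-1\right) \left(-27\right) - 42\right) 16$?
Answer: $-240$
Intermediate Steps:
$\left(\left(-1\right) \left(-27\right) - 42\right) 16 = \left(27 - 42\right) 16 = \left(-15\right) 16 = -240$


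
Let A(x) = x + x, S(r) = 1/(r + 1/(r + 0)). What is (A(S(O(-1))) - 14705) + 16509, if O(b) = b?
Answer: 1803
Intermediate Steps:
S(r) = 1/(r + 1/r)
A(x) = 2*x
(A(S(O(-1))) - 14705) + 16509 = (2*(-1/(1 + (-1)²)) - 14705) + 16509 = (2*(-1/(1 + 1)) - 14705) + 16509 = (2*(-1/2) - 14705) + 16509 = (2*(-1*½) - 14705) + 16509 = (2*(-½) - 14705) + 16509 = (-1 - 14705) + 16509 = -14706 + 16509 = 1803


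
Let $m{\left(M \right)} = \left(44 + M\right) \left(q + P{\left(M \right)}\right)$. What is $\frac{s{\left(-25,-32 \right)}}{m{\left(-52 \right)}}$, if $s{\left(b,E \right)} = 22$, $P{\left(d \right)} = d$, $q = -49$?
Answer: $\frac{11}{404} \approx 0.027228$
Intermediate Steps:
$m{\left(M \right)} = \left(-49 + M\right) \left(44 + M\right)$ ($m{\left(M \right)} = \left(44 + M\right) \left(-49 + M\right) = \left(-49 + M\right) \left(44 + M\right)$)
$\frac{s{\left(-25,-32 \right)}}{m{\left(-52 \right)}} = \frac{22}{-2156 + \left(-52\right)^{2} - -260} = \frac{22}{-2156 + 2704 + 260} = \frac{22}{808} = 22 \cdot \frac{1}{808} = \frac{11}{404}$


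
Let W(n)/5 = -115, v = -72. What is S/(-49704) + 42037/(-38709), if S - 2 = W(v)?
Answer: -689075597/641330712 ≈ -1.0744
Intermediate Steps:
W(n) = -575 (W(n) = 5*(-115) = -575)
S = -573 (S = 2 - 575 = -573)
S/(-49704) + 42037/(-38709) = -573/(-49704) + 42037/(-38709) = -573*(-1/49704) + 42037*(-1/38709) = 191/16568 - 42037/38709 = -689075597/641330712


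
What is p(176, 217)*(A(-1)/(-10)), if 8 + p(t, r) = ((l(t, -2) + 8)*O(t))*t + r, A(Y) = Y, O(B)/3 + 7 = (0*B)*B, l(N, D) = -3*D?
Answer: -10307/2 ≈ -5153.5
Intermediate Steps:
O(B) = -21 (O(B) = -21 + 3*((0*B)*B) = -21 + 3*(0*B) = -21 + 3*0 = -21 + 0 = -21)
p(t, r) = -8 + r - 294*t (p(t, r) = -8 + (((-3*(-2) + 8)*(-21))*t + r) = -8 + (((6 + 8)*(-21))*t + r) = -8 + ((14*(-21))*t + r) = -8 + (-294*t + r) = -8 + (r - 294*t) = -8 + r - 294*t)
p(176, 217)*(A(-1)/(-10)) = (-8 + 217 - 294*176)*(-1/(-10)) = (-8 + 217 - 51744)*(-1*(-⅒)) = -51535*⅒ = -10307/2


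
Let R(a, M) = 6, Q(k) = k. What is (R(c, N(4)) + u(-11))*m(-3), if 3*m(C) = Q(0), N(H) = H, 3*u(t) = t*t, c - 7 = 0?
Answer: 0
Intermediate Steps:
c = 7 (c = 7 + 0 = 7)
u(t) = t²/3 (u(t) = (t*t)/3 = t²/3)
m(C) = 0 (m(C) = (⅓)*0 = 0)
(R(c, N(4)) + u(-11))*m(-3) = (6 + (⅓)*(-11)²)*0 = (6 + (⅓)*121)*0 = (6 + 121/3)*0 = (139/3)*0 = 0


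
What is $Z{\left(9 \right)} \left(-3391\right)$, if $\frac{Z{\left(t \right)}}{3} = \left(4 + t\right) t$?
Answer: $-1190241$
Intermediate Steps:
$Z{\left(t \right)} = 3 t \left(4 + t\right)$ ($Z{\left(t \right)} = 3 \left(4 + t\right) t = 3 t \left(4 + t\right)$)
$Z{\left(9 \right)} \left(-3391\right) = 3 \cdot 9 \left(4 + 9\right) \left(-3391\right) = 3 \cdot 9 \cdot 13 \left(-3391\right) = 351 \left(-3391\right) = -1190241$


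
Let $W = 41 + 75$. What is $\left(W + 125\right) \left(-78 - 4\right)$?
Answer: $-19762$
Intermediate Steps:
$W = 116$
$\left(W + 125\right) \left(-78 - 4\right) = \left(116 + 125\right) \left(-78 - 4\right) = 241 \left(-78 - 4\right) = 241 \left(-82\right) = -19762$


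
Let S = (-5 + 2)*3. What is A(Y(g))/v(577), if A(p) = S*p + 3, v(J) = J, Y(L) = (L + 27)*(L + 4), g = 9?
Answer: -4209/577 ≈ -7.2946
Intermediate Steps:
Y(L) = (4 + L)*(27 + L) (Y(L) = (27 + L)*(4 + L) = (4 + L)*(27 + L))
S = -9 (S = -3*3 = -9)
A(p) = 3 - 9*p (A(p) = -9*p + 3 = 3 - 9*p)
A(Y(g))/v(577) = (3 - 9*(108 + 9² + 31*9))/577 = (3 - 9*(108 + 81 + 279))*(1/577) = (3 - 9*468)*(1/577) = (3 - 4212)*(1/577) = -4209*1/577 = -4209/577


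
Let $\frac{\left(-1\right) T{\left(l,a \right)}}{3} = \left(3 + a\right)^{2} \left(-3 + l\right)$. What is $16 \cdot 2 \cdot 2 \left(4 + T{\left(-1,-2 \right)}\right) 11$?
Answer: $11264$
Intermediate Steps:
$T{\left(l,a \right)} = - 3 \left(3 + a\right)^{2} \left(-3 + l\right)$
$16 \cdot 2 \cdot 2 \left(4 + T{\left(-1,-2 \right)}\right) 11 = 16 \cdot 2 \cdot 2 \left(4 + 3 \left(3 - 2\right)^{2} \left(3 - -1\right)\right) 11 = 32 \cdot 2 \left(4 + 3 \cdot 1^{2} \left(3 + 1\right)\right) 11 = 32 \cdot 2 \left(4 + 3 \cdot 1 \cdot 4\right) 11 = 32 \cdot 2 \left(4 + 12\right) 11 = 32 \cdot 2 \cdot 16 \cdot 11 = 32 \cdot 32 \cdot 11 = 32 \cdot 352 = 11264$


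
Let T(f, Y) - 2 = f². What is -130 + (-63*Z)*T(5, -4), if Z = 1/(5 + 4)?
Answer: -319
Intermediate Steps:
T(f, Y) = 2 + f²
Z = ⅑ (Z = 1/9 = ⅑ ≈ 0.11111)
-130 + (-63*Z)*T(5, -4) = -130 + (-63*⅑)*(2 + 5²) = -130 - 7*(2 + 25) = -130 - 7*27 = -130 - 189 = -319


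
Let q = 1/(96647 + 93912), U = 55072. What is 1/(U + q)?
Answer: 190559/10494465249 ≈ 1.8158e-5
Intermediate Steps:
q = 1/190559 ≈ 5.2477e-6
1/(U + q) = 1/(55072 + 1/190559) = 1/(10494465249/190559) = 190559/10494465249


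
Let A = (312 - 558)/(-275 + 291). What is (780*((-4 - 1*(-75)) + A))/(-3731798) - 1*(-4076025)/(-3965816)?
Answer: -7691484392325/7399812108584 ≈ -1.0394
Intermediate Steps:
A = -123/8 (A = -246/16 = -246*1/16 = -123/8 ≈ -15.375)
(780*((-4 - 1*(-75)) + A))/(-3731798) - 1*(-4076025)/(-3965816) = (780*((-4 - 1*(-75)) - 123/8))/(-3731798) - 1*(-4076025)/(-3965816) = (780*((-4 + 75) - 123/8))*(-1/3731798) + 4076025*(-1/3965816) = (780*(71 - 123/8))*(-1/3731798) - 4076025/3965816 = (780*(445/8))*(-1/3731798) - 4076025/3965816 = (86775/2)*(-1/3731798) - 4076025/3965816 = -86775/7463596 - 4076025/3965816 = -7691484392325/7399812108584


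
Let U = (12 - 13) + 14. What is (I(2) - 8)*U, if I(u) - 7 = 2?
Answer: 13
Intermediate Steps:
U = 13 (U = -1 + 14 = 13)
I(u) = 9 (I(u) = 7 + 2 = 9)
(I(2) - 8)*U = (9 - 8)*13 = 1*13 = 13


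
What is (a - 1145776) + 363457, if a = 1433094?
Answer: 650775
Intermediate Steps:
(a - 1145776) + 363457 = (1433094 - 1145776) + 363457 = 287318 + 363457 = 650775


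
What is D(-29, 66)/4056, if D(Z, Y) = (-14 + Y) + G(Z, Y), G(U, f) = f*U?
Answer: -931/2028 ≈ -0.45907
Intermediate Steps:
G(U, f) = U*f
D(Z, Y) = -14 + Y + Y*Z (D(Z, Y) = (-14 + Y) + Z*Y = (-14 + Y) + Y*Z = -14 + Y + Y*Z)
D(-29, 66)/4056 = (-14 + 66 + 66*(-29))/4056 = (-14 + 66 - 1914)*(1/4056) = -1862*1/4056 = -931/2028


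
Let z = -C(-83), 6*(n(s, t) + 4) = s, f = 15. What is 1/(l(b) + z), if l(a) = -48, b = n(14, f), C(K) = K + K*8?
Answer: 1/699 ≈ 0.0014306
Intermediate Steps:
n(s, t) = -4 + s/6
C(K) = 9*K (C(K) = K + 8*K = 9*K)
b = -5/3 (b = -4 + (⅙)*14 = -4 + 7/3 = -5/3 ≈ -1.6667)
z = 747 (z = -9*(-83) = -1*(-747) = 747)
1/(l(b) + z) = 1/(-48 + 747) = 1/699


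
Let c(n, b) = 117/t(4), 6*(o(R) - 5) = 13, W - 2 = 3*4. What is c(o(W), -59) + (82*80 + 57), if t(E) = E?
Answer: 26585/4 ≈ 6646.3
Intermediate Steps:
W = 14 (W = 2 + 3*4 = 2 + 12 = 14)
o(R) = 43/6 (o(R) = 5 + (1/6)*13 = 5 + 13/6 = 43/6)
c(n, b) = 117/4
c(o(W), -59) + (82*80 + 57) = 117/4 + (82*80 + 57) = 117/4 + (6560 + 57) = 117/4 + 6617 = 26585/4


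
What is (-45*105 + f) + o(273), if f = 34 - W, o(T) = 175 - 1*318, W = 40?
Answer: -4874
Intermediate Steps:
o(T) = -143 (o(T) = 175 - 318 = -143)
f = -6 (f = 34 - 1*40 = 34 - 40 = -6)
(-45*105 + f) + o(273) = (-45*105 - 6) - 143 = (-4725 - 6) - 143 = -4731 - 143 = -4874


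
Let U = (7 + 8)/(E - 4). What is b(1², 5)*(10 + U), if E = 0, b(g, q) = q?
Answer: 125/4 ≈ 31.250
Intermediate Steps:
U = -15/4 (U = (7 + 8)/(0 - 4) = 15/(-4) = 15*(-¼) = -15/4 ≈ -3.7500)
b(1², 5)*(10 + U) = 5*(10 - 15/4) = 5*(25/4) = 125/4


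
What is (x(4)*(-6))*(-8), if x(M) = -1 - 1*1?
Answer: -96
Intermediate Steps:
x(M) = -2 (x(M) = -1 - 1 = -2)
(x(4)*(-6))*(-8) = -2*(-6)*(-8) = 12*(-8) = -96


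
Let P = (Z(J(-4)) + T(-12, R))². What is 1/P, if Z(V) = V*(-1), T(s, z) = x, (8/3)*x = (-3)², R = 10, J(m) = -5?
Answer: 64/4489 ≈ 0.014257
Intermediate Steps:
x = 27/8 (x = (3/8)*(-3)² = (3/8)*9 = 27/8 ≈ 3.3750)
T(s, z) = 27/8
Z(V) = -V
P = 4489/64 (P = (-1*(-5) + 27/8)² = (5 + 27/8)² = (67/8)² = 4489/64 ≈ 70.141)
1/P = 1/(4489/64) = 64/4489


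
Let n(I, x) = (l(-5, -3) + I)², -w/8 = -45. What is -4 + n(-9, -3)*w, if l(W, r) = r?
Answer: 51836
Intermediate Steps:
w = 360 (w = -8*(-45) = 360)
n(I, x) = (-3 + I)²
-4 + n(-9, -3)*w = -4 + (-3 - 9)²*360 = -4 + (-12)²*360 = -4 + 144*360 = -4 + 51840 = 51836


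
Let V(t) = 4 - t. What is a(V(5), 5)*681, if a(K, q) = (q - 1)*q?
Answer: 13620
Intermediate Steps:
a(K, q) = q*(-1 + q) (a(K, q) = (-1 + q)*q = q*(-1 + q))
a(V(5), 5)*681 = (5*(-1 + 5))*681 = (5*4)*681 = 20*681 = 13620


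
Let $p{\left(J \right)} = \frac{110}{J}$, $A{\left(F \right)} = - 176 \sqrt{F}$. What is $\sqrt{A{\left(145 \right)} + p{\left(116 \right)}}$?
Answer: $\frac{\sqrt{3190 - 592064 \sqrt{145}}}{58} \approx 46.026 i$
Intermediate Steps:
$\sqrt{A{\left(145 \right)} + p{\left(116 \right)}} = \sqrt{- 176 \sqrt{145} + \frac{110}{116}} = \sqrt{- 176 \sqrt{145} + 110 \cdot \frac{1}{116}} = \sqrt{- 176 \sqrt{145} + \frac{55}{58}} = \sqrt{\frac{55}{58} - 176 \sqrt{145}}$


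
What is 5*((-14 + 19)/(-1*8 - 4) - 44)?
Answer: -2665/12 ≈ -222.08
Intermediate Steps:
5*((-14 + 19)/(-1*8 - 4) - 44) = 5*(5/(-8 - 4) - 44) = 5*(5/(-12) - 44) = 5*(5*(-1/12) - 44) = 5*(-5/12 - 44) = 5*(-533/12) = -2665/12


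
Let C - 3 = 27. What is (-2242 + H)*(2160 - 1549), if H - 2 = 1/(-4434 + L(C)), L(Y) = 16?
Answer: -128652173/94 ≈ -1.3686e+6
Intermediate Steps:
C = 30 (C = 3 + 27 = 30)
H = 8835/4418 (H = 2 + 1/(-4434 + 16) = 2 + 1/(-4418) = 2 - 1/4418 = 8835/4418 ≈ 1.9998)
(-2242 + H)*(2160 - 1549) = (-2242 + 8835/4418)*(2160 - 1549) = -9896321/4418*611 = -128652173/94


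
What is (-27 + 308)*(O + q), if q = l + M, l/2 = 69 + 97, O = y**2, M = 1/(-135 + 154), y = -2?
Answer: 1794185/19 ≈ 94431.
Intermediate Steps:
M = 1/19 ≈ 0.052632
O = 4 (O = (-2)**2 = 4)
l = 332 (l = 2*(69 + 97) = 2*166 = 332)
q = 6309/19 (q = 332 + 1/19 = 6309/19 ≈ 332.05)
(-27 + 308)*(O + q) = (-27 + 308)*(4 + 6309/19) = 281*(6385/19) = 1794185/19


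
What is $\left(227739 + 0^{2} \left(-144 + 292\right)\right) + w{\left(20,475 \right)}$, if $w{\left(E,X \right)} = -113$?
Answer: $227626$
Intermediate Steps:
$\left(227739 + 0^{2} \left(-144 + 292\right)\right) + w{\left(20,475 \right)} = \left(227739 + 0^{2} \left(-144 + 292\right)\right) - 113 = \left(227739 + 0 \cdot 148\right) - 113 = \left(227739 + 0\right) - 113 = 227739 - 113 = 227626$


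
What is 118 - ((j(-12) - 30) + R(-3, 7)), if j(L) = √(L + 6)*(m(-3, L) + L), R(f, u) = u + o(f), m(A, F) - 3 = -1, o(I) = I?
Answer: 144 + 10*I*√6 ≈ 144.0 + 24.495*I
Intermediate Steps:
m(A, F) = 2 (m(A, F) = 3 - 1 = 2)
R(f, u) = f + u (R(f, u) = u + f = f + u)
j(L) = √(6 + L)*(2 + L) (j(L) = √(L + 6)*(2 + L) = √(6 + L)*(2 + L))
118 - ((j(-12) - 30) + R(-3, 7)) = 118 - ((√(6 - 12)*(2 - 12) - 30) + (-3 + 7)) = 118 - ((√(-6)*(-10) - 30) + 4) = 118 - (((I*√6)*(-10) - 30) + 4) = 118 - ((-10*I*√6 - 30) + 4) = 118 - ((-30 - 10*I*√6) + 4) = 118 - (-26 - 10*I*√6) = 118 + (26 + 10*I*√6) = 144 + 10*I*√6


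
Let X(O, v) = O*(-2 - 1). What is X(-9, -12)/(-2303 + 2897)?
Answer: 1/22 ≈ 0.045455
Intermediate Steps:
X(O, v) = -3*O (X(O, v) = O*(-3) = -3*O)
X(-9, -12)/(-2303 + 2897) = (-3*(-9))/(-2303 + 2897) = 27/594 = 27*(1/594) = 1/22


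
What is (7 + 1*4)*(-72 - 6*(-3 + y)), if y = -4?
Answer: -330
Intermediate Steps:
(7 + 1*4)*(-72 - 6*(-3 + y)) = (7 + 1*4)*(-72 - 6*(-3 - 4)) = (7 + 4)*(-72 - 6*(-7)) = 11*(-72 + 42) = 11*(-30) = -330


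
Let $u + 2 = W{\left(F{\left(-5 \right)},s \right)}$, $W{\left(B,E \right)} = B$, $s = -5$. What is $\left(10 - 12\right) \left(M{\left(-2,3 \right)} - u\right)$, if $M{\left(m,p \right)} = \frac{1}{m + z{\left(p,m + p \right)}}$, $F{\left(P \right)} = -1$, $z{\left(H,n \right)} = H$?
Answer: $-8$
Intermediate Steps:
$M{\left(m,p \right)} = \frac{1}{m + p}$
$u = -3$ ($u = -2 - 1 = -3$)
$\left(10 - 12\right) \left(M{\left(-2,3 \right)} - u\right) = \left(10 - 12\right) \left(\frac{1}{-2 + 3} - -3\right) = - 2 \left(1^{-1} + 3\right) = - 2 \left(1 + 3\right) = \left(-2\right) 4 = -8$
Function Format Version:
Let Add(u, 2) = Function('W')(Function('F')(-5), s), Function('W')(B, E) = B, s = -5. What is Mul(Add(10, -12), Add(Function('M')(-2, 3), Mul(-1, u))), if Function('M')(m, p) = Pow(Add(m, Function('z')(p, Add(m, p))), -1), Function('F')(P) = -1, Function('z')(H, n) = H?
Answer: -8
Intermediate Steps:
Function('M')(m, p) = Pow(Add(m, p), -1)
u = -3 (u = Add(-2, -1) = -3)
Mul(Add(10, -12), Add(Function('M')(-2, 3), Mul(-1, u))) = Mul(Add(10, -12), Add(Pow(Add(-2, 3), -1), Mul(-1, -3))) = Mul(-2, Add(Pow(1, -1), 3)) = Mul(-2, Add(1, 3)) = Mul(-2, 4) = -8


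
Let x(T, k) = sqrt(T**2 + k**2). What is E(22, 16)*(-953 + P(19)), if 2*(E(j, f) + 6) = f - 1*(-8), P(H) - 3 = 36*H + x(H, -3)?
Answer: -1596 + 6*sqrt(370) ≈ -1480.6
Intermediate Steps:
P(H) = 3 + sqrt(9 + H**2) + 36*H (P(H) = 3 + (36*H + sqrt(H**2 + (-3)**2)) = 3 + (36*H + sqrt(H**2 + 9)) = 3 + (36*H + sqrt(9 + H**2)) = 3 + (sqrt(9 + H**2) + 36*H) = 3 + sqrt(9 + H**2) + 36*H)
E(j, f) = -2 + f/2 (E(j, f) = -6 + (f - 1*(-8))/2 = -6 + (f + 8)/2 = -6 + (8 + f)/2 = -6 + (4 + f/2) = -2 + f/2)
E(22, 16)*(-953 + P(19)) = (-2 + (1/2)*16)*(-953 + (3 + sqrt(9 + 19**2) + 36*19)) = (-2 + 8)*(-953 + (3 + sqrt(9 + 361) + 684)) = 6*(-953 + (3 + sqrt(370) + 684)) = 6*(-953 + (687 + sqrt(370))) = 6*(-266 + sqrt(370)) = -1596 + 6*sqrt(370)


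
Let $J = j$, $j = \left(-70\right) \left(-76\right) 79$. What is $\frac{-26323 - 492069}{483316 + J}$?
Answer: $- \frac{129598}{225899} \approx -0.5737$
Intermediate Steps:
$j = 420280$ ($j = 5320 \cdot 79 = 420280$)
$J = 420280$
$\frac{-26323 - 492069}{483316 + J} = \frac{-26323 - 492069}{483316 + 420280} = - \frac{518392}{903596} = \left(-518392\right) \frac{1}{903596} = - \frac{129598}{225899}$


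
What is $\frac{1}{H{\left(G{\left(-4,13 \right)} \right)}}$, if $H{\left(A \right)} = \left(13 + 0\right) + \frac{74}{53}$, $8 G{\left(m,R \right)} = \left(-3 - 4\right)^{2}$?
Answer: $\frac{53}{763} \approx 0.069463$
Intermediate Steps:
$G{\left(m,R \right)} = \frac{49}{8}$ ($G{\left(m,R \right)} = \frac{\left(-3 - 4\right)^{2}}{8} = \frac{\left(-7\right)^{2}}{8} = \frac{1}{8} \cdot 49 = \frac{49}{8}$)
$H{\left(A \right)} = \frac{763}{53}$ ($H{\left(A \right)} = 13 + 74 \cdot \frac{1}{53} = 13 + \frac{74}{53} = \frac{763}{53}$)
$\frac{1}{H{\left(G{\left(-4,13 \right)} \right)}} = \frac{1}{\frac{763}{53}} = \frac{53}{763}$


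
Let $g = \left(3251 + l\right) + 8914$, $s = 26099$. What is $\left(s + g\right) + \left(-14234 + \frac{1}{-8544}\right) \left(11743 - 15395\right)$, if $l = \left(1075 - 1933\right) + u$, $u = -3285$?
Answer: $\frac{111107648617}{2136} \approx 5.2017 \cdot 10^{7}$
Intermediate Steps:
$l = -4143$ ($l = \left(1075 - 1933\right) - 3285 = -858 - 3285 = -4143$)
$g = 8022$ ($g = \left(3251 - 4143\right) + 8914 = -892 + 8914 = 8022$)
$\left(s + g\right) + \left(-14234 + \frac{1}{-8544}\right) \left(11743 - 15395\right) = \left(26099 + 8022\right) + \left(-14234 + \frac{1}{-8544}\right) \left(11743 - 15395\right) = 34121 + \left(-14234 - \frac{1}{8544}\right) \left(-3652\right) = 34121 - - \frac{111034766161}{2136} = 34121 + \frac{111034766161}{2136} = \frac{111107648617}{2136}$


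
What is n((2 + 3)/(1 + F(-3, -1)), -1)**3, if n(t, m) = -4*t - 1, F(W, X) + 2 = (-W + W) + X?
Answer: 729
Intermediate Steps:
F(W, X) = -2 + X (F(W, X) = -2 + ((-W + W) + X) = -2 + (0 + X) = -2 + X)
n(t, m) = -1 - 4*t
n((2 + 3)/(1 + F(-3, -1)), -1)**3 = (-1 - 4*(2 + 3)/(1 + (-2 - 1)))**3 = (-1 - 20/(1 - 3))**3 = (-1 - 20/(-2))**3 = (-1 - 20*(-1)/2)**3 = (-1 - 4*(-5/2))**3 = (-1 + 10)**3 = 9**3 = 729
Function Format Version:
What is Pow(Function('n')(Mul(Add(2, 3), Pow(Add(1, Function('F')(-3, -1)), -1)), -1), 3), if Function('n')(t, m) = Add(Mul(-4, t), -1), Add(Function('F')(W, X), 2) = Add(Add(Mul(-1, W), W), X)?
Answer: 729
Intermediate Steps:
Function('F')(W, X) = Add(-2, X) (Function('F')(W, X) = Add(-2, Add(Add(Mul(-1, W), W), X)) = Add(-2, Add(0, X)) = Add(-2, X))
Function('n')(t, m) = Add(-1, Mul(-4, t))
Pow(Function('n')(Mul(Add(2, 3), Pow(Add(1, Function('F')(-3, -1)), -1)), -1), 3) = Pow(Add(-1, Mul(-4, Mul(Add(2, 3), Pow(Add(1, Add(-2, -1)), -1)))), 3) = Pow(Add(-1, Mul(-4, Mul(5, Pow(Add(1, -3), -1)))), 3) = Pow(Add(-1, Mul(-4, Mul(5, Pow(-2, -1)))), 3) = Pow(Add(-1, Mul(-4, Mul(5, Rational(-1, 2)))), 3) = Pow(Add(-1, Mul(-4, Rational(-5, 2))), 3) = Pow(Add(-1, 10), 3) = Pow(9, 3) = 729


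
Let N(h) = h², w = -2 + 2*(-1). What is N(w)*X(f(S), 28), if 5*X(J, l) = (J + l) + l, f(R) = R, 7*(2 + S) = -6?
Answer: 5952/35 ≈ 170.06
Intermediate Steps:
S = -20/7 (S = -2 + (⅐)*(-6) = -2 - 6/7 = -20/7 ≈ -2.8571)
w = -4 (w = -2 - 2 = -4)
X(J, l) = J/5 + 2*l/5 (X(J, l) = ((J + l) + l)/5 = (J + 2*l)/5 = J/5 + 2*l/5)
N(w)*X(f(S), 28) = (-4)²*((⅕)*(-20/7) + (⅖)*28) = 16*(-4/7 + 56/5) = 16*(372/35) = 5952/35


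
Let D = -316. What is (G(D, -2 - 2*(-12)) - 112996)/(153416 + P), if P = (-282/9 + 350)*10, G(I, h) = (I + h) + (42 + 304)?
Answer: -21177/29363 ≈ -0.72121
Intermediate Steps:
G(I, h) = 346 + I + h (G(I, h) = (I + h) + 346 = 346 + I + h)
P = 9560/3 (P = (-282*⅑ + 350)*10 = (-94/3 + 350)*10 = (956/3)*10 = 9560/3 ≈ 3186.7)
(G(D, -2 - 2*(-12)) - 112996)/(153416 + P) = ((346 - 316 + (-2 - 2*(-12))) - 112996)/(153416 + 9560/3) = ((346 - 316 + (-2 + 24)) - 112996)/(469808/3) = ((346 - 316 + 22) - 112996)*(3/469808) = (52 - 112996)*(3/469808) = -112944*3/469808 = -21177/29363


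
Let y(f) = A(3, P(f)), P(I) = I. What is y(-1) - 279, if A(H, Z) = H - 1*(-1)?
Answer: -275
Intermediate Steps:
A(H, Z) = 1 + H (A(H, Z) = H + 1 = 1 + H)
y(f) = 4 (y(f) = 1 + 3 = 4)
y(-1) - 279 = 4 - 279 = -275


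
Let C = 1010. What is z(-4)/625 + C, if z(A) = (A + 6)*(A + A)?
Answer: 631234/625 ≈ 1010.0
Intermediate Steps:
z(A) = 2*A*(6 + A) (z(A) = (6 + A)*(2*A) = 2*A*(6 + A))
z(-4)/625 + C = (2*(-4)*(6 - 4))/625 + 1010 = (2*(-4)*2)/625 + 1010 = (1/625)*(-16) + 1010 = -16/625 + 1010 = 631234/625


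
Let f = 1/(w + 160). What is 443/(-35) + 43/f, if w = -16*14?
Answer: -96763/35 ≈ -2764.7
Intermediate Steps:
w = -224
f = -1/64 (f = 1/(-224 + 160) = 1/(-64) = -1/64 ≈ -0.015625)
443/(-35) + 43/f = 443/(-35) + 43/(-1/64) = 443*(-1/35) + 43*(-64) = -443/35 - 2752 = -96763/35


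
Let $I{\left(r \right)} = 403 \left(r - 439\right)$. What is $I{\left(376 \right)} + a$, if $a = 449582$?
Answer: $424193$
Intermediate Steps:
$I{\left(r \right)} = -176917 + 403 r$ ($I{\left(r \right)} = 403 \left(-439 + r\right) = -176917 + 403 r$)
$I{\left(376 \right)} + a = \left(-176917 + 403 \cdot 376\right) + 449582 = \left(-176917 + 151528\right) + 449582 = -25389 + 449582 = 424193$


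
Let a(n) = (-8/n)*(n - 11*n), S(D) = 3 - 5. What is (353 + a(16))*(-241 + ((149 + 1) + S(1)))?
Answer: -40269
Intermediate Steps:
S(D) = -2
a(n) = 80 (a(n) = (-8/n)*(-10*n) = 80)
(353 + a(16))*(-241 + ((149 + 1) + S(1))) = (353 + 80)*(-241 + ((149 + 1) - 2)) = 433*(-241 + (150 - 2)) = 433*(-241 + 148) = 433*(-93) = -40269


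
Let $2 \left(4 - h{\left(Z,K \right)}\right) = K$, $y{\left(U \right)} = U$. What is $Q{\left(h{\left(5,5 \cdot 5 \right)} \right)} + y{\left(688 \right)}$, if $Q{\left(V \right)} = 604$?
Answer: $1292$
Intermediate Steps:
$h{\left(Z,K \right)} = 4 - \frac{K}{2}$
$Q{\left(h{\left(5,5 \cdot 5 \right)} \right)} + y{\left(688 \right)} = 604 + 688 = 1292$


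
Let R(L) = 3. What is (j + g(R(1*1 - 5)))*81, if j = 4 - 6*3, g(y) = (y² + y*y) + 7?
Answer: 891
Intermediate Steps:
g(y) = 7 + 2*y² (g(y) = (y² + y²) + 7 = 2*y² + 7 = 7 + 2*y²)
j = -14 (j = 4 - 18 = -14)
(j + g(R(1*1 - 5)))*81 = (-14 + (7 + 2*3²))*81 = (-14 + (7 + 2*9))*81 = (-14 + (7 + 18))*81 = (-14 + 25)*81 = 11*81 = 891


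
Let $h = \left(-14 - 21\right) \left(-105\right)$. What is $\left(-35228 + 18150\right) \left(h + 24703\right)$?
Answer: $-484639484$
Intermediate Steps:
$h = 3675$ ($h = \left(-35\right) \left(-105\right) = 3675$)
$\left(-35228 + 18150\right) \left(h + 24703\right) = \left(-35228 + 18150\right) \left(3675 + 24703\right) = \left(-17078\right) 28378 = -484639484$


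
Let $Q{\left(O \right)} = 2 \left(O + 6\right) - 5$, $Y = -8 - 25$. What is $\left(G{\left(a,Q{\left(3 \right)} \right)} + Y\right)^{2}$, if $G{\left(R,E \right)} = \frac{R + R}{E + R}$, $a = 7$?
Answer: $\frac{104329}{100} \approx 1043.3$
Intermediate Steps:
$Y = -33$ ($Y = -8 - 25 = -33$)
$Q{\left(O \right)} = 7 + 2 O$ ($Q{\left(O \right)} = 2 \left(6 + O\right) - 5 = \left(12 + 2 O\right) - 5 = 7 + 2 O$)
$G{\left(R,E \right)} = \frac{2 R}{E + R}$
$\left(G{\left(a,Q{\left(3 \right)} \right)} + Y\right)^{2} = \left(2 \cdot 7 \frac{1}{\left(7 + 2 \cdot 3\right) + 7} - 33\right)^{2} = \left(2 \cdot 7 \frac{1}{\left(7 + 6\right) + 7} - 33\right)^{2} = \left(2 \cdot 7 \frac{1}{13 + 7} - 33\right)^{2} = \left(2 \cdot 7 \cdot \frac{1}{20} - 33\right)^{2} = \left(\frac{7}{10} - 33\right)^{2} = \left(- \frac{323}{10}\right)^{2} = \frac{104329}{100}$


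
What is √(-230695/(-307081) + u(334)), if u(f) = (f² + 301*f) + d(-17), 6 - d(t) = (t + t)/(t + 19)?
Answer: 8*√371619716087/10589 ≈ 460.56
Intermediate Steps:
d(t) = 6 - 2*t/(19 + t) (d(t) = 6 - (t + t)/(t + 19) = 6 - 2*t/(19 + t))
u(f) = 23 + f² + 301*f (u(f) = (f² + 301*f) + 2*(57 + 2*(-17))/(19 - 17) = (f² + 301*f) + 2*(57 - 34)/2 = (f² + 301*f) + 2*(½)*23 = (f² + 301*f) + 23 = 23 + f² + 301*f)
√(-230695/(-307081) + u(334)) = √(-230695/(-307081) + (23 + 334² + 301*334)) = √(-230695*(-1/307081) + (23 + 111556 + 100534)) = √(7955/10589 + 212113) = √(2246072512/10589) = 8*√371619716087/10589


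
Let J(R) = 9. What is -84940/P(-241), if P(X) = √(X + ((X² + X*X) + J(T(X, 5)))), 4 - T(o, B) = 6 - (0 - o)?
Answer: -8494*√115930/11593 ≈ -249.47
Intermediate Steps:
T(o, B) = -2 - o (T(o, B) = 4 - (6 - (0 - o)) = 4 - (6 - (-1)*o) = 4 - (6 + o) = 4 + (-6 - o) = -2 - o)
P(X) = √(9 + X + 2*X²) (P(X) = √(X + ((X² + X*X) + 9)) = √(X + ((X² + X²) + 9)) = √(X + (2*X² + 9)) = √(X + (9 + 2*X²)) = √(9 + X + 2*X²))
-84940/P(-241) = -84940/√(9 - 241 + 2*(-241)²) = -84940/√(9 - 241 + 2*58081) = -84940/√(9 - 241 + 116162) = -84940*√115930/115930 = -8494*√115930/11593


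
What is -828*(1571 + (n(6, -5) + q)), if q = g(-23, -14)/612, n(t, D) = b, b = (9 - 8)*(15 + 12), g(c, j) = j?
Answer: -22493126/17 ≈ -1.3231e+6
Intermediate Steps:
b = 27 (b = 1*27 = 27)
n(t, D) = 27
q = -7/306 (q = -14/612 = -14*1/612 = -7/306 ≈ -0.022876)
-828*(1571 + (n(6, -5) + q)) = -828*(1571 + (27 - 7/306)) = -828*(1571 + 8255/306) = -828*488981/306 = -22493126/17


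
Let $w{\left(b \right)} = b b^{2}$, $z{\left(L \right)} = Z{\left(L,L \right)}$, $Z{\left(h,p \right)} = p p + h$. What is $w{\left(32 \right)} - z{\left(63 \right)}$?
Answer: $28736$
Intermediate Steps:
$Z{\left(h,p \right)} = h + p^{2}$ ($Z{\left(h,p \right)} = p^{2} + h = h + p^{2}$)
$z{\left(L \right)} = L + L^{2}$
$w{\left(b \right)} = b^{3}$
$w{\left(32 \right)} - z{\left(63 \right)} = 32^{3} - 63 \left(1 + 63\right) = 32768 - 63 \cdot 64 = 32768 - 4032 = 28736$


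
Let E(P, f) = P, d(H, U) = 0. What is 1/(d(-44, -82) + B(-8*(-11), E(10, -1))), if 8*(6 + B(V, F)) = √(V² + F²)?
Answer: 96/1385 + 4*√1961/1385 ≈ 0.19721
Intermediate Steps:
B(V, F) = -6 + √(F² + V²)/8 (B(V, F) = -6 + √(V² + F²)/8 = -6 + √(F² + V²)/8)
1/(d(-44, -82) + B(-8*(-11), E(10, -1))) = 1/(0 + (-6 + √(10² + (-8*(-11))²)/8)) = 1/(0 + (-6 + √(100 + 88²)/8)) = 1/(0 + (-6 + √(100 + 7744)/8)) = 1/(0 + (-6 + √7844/8)) = 1/(0 + (-6 + (2*√1961)/8)) = 1/(0 + (-6 + √1961/4)) = 1/(-6 + √1961/4)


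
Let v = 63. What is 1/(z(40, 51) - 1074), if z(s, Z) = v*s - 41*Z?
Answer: -1/645 ≈ -0.0015504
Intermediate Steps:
z(s, Z) = -41*Z + 63*s (z(s, Z) = 63*s - 41*Z = -41*Z + 63*s)
1/(z(40, 51) - 1074) = 1/((-41*51 + 63*40) - 1074) = 1/((-2091 + 2520) - 1074) = 1/(429 - 1074) = 1/(-645) = -1/645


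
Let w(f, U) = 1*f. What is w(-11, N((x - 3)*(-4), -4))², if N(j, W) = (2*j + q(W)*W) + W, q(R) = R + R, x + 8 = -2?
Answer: 121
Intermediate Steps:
x = -10 (x = -8 - 2 = -10)
q(R) = 2*R
N(j, W) = W + 2*j + 2*W² (N(j, W) = (2*j + (2*W)*W) + W = (2*j + 2*W²) + W = W + 2*j + 2*W²)
w(f, U) = f
w(-11, N((x - 3)*(-4), -4))² = (-11)² = 121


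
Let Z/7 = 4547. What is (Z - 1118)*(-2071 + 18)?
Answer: -63049683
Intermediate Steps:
Z = 31829 (Z = 7*4547 = 31829)
(Z - 1118)*(-2071 + 18) = (31829 - 1118)*(-2071 + 18) = 30711*(-2053) = -63049683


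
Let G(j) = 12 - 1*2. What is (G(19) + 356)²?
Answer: 133956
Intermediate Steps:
G(j) = 10 (G(j) = 12 - 2 = 10)
(G(19) + 356)² = (10 + 356)² = 366² = 133956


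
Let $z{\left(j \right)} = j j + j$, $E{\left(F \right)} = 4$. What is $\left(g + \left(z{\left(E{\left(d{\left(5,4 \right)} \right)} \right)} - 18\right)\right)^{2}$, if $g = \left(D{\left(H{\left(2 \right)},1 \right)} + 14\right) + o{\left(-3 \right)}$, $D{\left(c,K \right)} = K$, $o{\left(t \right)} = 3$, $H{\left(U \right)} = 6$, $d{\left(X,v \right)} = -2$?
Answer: $400$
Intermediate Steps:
$z{\left(j \right)} = j + j^{2}$ ($z{\left(j \right)} = j^{2} + j = j + j^{2}$)
$g = 18$ ($g = \left(1 + 14\right) + 3 = 15 + 3 = 18$)
$\left(g + \left(z{\left(E{\left(d{\left(5,4 \right)} \right)} \right)} - 18\right)\right)^{2} = \left(18 - \left(18 - 4 \left(1 + 4\right)\right)\right)^{2} = \left(18 + \left(4 \cdot 5 - 18\right)\right)^{2} = \left(18 + \left(20 - 18\right)\right)^{2} = \left(18 + 2\right)^{2} = 20^{2} = 400$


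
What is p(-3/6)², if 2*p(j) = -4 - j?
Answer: 49/16 ≈ 3.0625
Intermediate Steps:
p(j) = -2 - j/2 (p(j) = (-4 - j)/2 = -2 - j/2)
p(-3/6)² = (-2 - (-3)/(2*6))² = (-2 - ½*(-½))² = (-2 + ¼)² = (-7/4)² = 49/16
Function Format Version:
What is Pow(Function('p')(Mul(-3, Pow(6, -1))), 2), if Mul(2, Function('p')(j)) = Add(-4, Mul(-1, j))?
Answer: Rational(49, 16) ≈ 3.0625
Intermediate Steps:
Function('p')(j) = Add(-2, Mul(Rational(-1, 2), j)) (Function('p')(j) = Mul(Rational(1, 2), Add(-4, Mul(-1, j))) = Add(-2, Mul(Rational(-1, 2), j)))
Pow(Function('p')(Mul(-3, Pow(6, -1))), 2) = Pow(Add(-2, Mul(Rational(-1, 2), Mul(-3, Pow(6, -1)))), 2) = Pow(Add(-2, Mul(Rational(-1, 2), Mul(-3, Rational(1, 6)))), 2) = Pow(Add(-2, Mul(Rational(-1, 2), Rational(-1, 2))), 2) = Pow(Add(-2, Rational(1, 4)), 2) = Pow(Rational(-7, 4), 2) = Rational(49, 16)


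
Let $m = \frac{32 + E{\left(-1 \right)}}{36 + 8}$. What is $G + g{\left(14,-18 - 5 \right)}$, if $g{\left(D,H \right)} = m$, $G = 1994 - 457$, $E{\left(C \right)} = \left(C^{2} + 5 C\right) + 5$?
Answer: $\frac{6151}{4} \approx 1537.8$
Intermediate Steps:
$E{\left(C \right)} = 5 + C^{2} + 5 C$
$m = \frac{3}{4}$ ($m = \frac{32 + \left(5 + \left(-1\right)^{2} + 5 \left(-1\right)\right)}{36 + 8} = \frac{32 + \left(5 + 1 - 5\right)}{44} = \left(32 + 1\right) \frac{1}{44} = 33 \cdot \frac{1}{44} = \frac{3}{4} \approx 0.75$)
$G = 1537$ ($G = 1994 - 457 = 1537$)
$g{\left(D,H \right)} = \frac{3}{4}$
$G + g{\left(14,-18 - 5 \right)} = 1537 + \frac{3}{4} = \frac{6151}{4}$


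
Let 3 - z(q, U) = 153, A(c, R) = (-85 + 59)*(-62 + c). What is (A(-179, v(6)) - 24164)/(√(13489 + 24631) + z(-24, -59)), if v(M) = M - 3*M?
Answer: -134235/781 - 8949*√9530/3905 ≈ -395.59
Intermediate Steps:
v(M) = -2*M
A(c, R) = 1612 - 26*c (A(c, R) = -26*(-62 + c) = 1612 - 26*c)
z(q, U) = -150 (z(q, U) = 3 - 1*153 = 3 - 153 = -150)
(A(-179, v(6)) - 24164)/(√(13489 + 24631) + z(-24, -59)) = ((1612 - 26*(-179)) - 24164)/(√(13489 + 24631) - 150) = ((1612 + 4654) - 24164)/(√38120 - 150) = (6266 - 24164)/(2*√9530 - 150) = -17898/(-150 + 2*√9530)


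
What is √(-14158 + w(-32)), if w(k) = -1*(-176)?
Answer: I*√13982 ≈ 118.25*I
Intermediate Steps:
w(k) = 176
√(-14158 + w(-32)) = √(-14158 + 176) = √(-13982) = I*√13982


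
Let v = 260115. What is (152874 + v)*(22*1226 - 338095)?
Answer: -128490376647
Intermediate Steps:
(152874 + v)*(22*1226 - 338095) = (152874 + 260115)*(22*1226 - 338095) = 412989*(26972 - 338095) = 412989*(-311123) = -128490376647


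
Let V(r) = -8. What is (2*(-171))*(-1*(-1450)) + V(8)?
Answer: -495908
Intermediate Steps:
(2*(-171))*(-1*(-1450)) + V(8) = (2*(-171))*(-1*(-1450)) - 8 = -342*1450 - 8 = -495900 - 8 = -495908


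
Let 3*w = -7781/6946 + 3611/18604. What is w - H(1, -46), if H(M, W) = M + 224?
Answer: -14557576653/64611692 ≈ -225.31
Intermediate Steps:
H(M, W) = 224 + M
w = -19945953/64611692 (w = (-7781/6946 + 3611/18604)/3 = (⅓)*(-59837859/64611692) = -19945953/64611692 ≈ -0.30870)
w - H(1, -46) = -19945953/64611692 - (224 + 1) = -19945953/64611692 - 1*225 = -19945953/64611692 - 225 = -14557576653/64611692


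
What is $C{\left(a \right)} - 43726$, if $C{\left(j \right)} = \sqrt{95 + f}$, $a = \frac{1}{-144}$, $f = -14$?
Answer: $-43717$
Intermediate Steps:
$a = - \frac{1}{144} \approx -0.0069444$
$C{\left(j \right)} = 9$ ($C{\left(j \right)} = \sqrt{95 - 14} = \sqrt{81} = 9$)
$C{\left(a \right)} - 43726 = 9 - 43726 = -43717$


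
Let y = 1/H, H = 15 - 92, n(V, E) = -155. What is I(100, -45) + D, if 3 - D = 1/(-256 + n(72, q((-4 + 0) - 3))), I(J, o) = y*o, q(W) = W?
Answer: 113513/31647 ≈ 3.5868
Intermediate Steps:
H = -77
y = -1/77 (y = 1/(-77) = -1/77 ≈ -0.012987)
I(J, o) = -o/77
D = 1234/411 (D = 3 - 1/(-256 - 155) = 3 - 1/(-411) = 3 - 1*(-1/411) = 3 + 1/411 = 1234/411 ≈ 3.0024)
I(100, -45) + D = -1/77*(-45) + 1234/411 = 45/77 + 1234/411 = 113513/31647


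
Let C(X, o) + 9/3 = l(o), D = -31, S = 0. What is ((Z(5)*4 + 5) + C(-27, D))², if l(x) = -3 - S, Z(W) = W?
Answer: 361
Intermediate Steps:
l(x) = -3 (l(x) = -3 - 1*0 = -3 + 0 = -3)
C(X, o) = -6 (C(X, o) = -3 - 3 = -6)
((Z(5)*4 + 5) + C(-27, D))² = ((5*4 + 5) - 6)² = ((20 + 5) - 6)² = (25 - 6)² = 19² = 361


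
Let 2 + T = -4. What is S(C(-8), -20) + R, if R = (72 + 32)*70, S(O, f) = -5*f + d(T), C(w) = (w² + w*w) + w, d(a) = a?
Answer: 7374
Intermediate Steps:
T = -6 (T = -2 - 4 = -6)
C(w) = w + 2*w² (C(w) = (w² + w²) + w = 2*w² + w = w + 2*w²)
S(O, f) = -6 - 5*f (S(O, f) = -5*f - 6 = -6 - 5*f)
R = 7280 (R = 104*70 = 7280)
S(C(-8), -20) + R = (-6 - 5*(-20)) + 7280 = (-6 + 100) + 7280 = 94 + 7280 = 7374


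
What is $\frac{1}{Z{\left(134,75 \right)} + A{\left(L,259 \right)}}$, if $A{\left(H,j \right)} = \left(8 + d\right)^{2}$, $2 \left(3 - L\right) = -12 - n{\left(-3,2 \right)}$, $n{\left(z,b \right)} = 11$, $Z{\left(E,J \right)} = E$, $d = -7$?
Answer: $\frac{1}{135} \approx 0.0074074$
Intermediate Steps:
$L = \frac{29}{2}$ ($L = 3 - \frac{-12 - 11}{2} = 3 - - \frac{23}{2} = 3 + \frac{23}{2} = \frac{29}{2} \approx 14.5$)
$A{\left(H,j \right)} = 1$ ($A{\left(H,j \right)} = \left(8 - 7\right)^{2} = 1^{2} = 1$)
$\frac{1}{Z{\left(134,75 \right)} + A{\left(L,259 \right)}} = \frac{1}{134 + 1} = \frac{1}{135}$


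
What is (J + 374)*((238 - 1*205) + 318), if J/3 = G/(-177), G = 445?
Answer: 7588971/59 ≈ 1.2863e+5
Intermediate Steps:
J = -445/59 (J = 3*(445/(-177)) = 3*(445*(-1/177)) = 3*(-445/177) = -445/59 ≈ -7.5424)
(J + 374)*((238 - 1*205) + 318) = (-445/59 + 374)*((238 - 1*205) + 318) = 21621*((238 - 205) + 318)/59 = 21621*(33 + 318)/59 = (21621/59)*351 = 7588971/59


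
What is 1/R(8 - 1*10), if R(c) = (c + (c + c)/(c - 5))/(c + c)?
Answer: 14/5 ≈ 2.8000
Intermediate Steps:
R(c) = (c + 2*c/(-5 + c))/(2*c) (R(c) = (c + (2*c)/(-5 + c))/((2*c)) = (c + 2*c/(-5 + c))*(1/(2*c)) = (c + 2*c/(-5 + c))/(2*c))
1/R(8 - 1*10) = 1/((-3 + (8 - 1*10))/(2*(-5 + (8 - 1*10)))) = 1/((-3 + (8 - 10))/(2*(-5 + (8 - 10)))) = 1/((-3 - 2)/(2*(-5 - 2))) = 1/((½)*(-5)/(-7)) = 1/((½)*(-⅐)*(-5)) = 1/(5/14) = 14/5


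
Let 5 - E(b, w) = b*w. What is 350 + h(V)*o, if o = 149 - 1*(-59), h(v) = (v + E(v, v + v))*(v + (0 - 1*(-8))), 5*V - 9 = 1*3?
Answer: -1070298/125 ≈ -8562.4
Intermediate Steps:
V = 12/5 (V = 9/5 + (1*3)/5 = 9/5 + (1/5)*3 = 9/5 + 3/5 = 12/5 ≈ 2.4000)
E(b, w) = 5 - b*w
h(v) = (8 + v)*(5 + v - 2*v**2) (h(v) = (v + (5 - v*(v + v)))*(v + (0 - 1*(-8))) = (v + (5 - v*2*v))*(v + (0 + 8)) = (v + (5 - 2*v**2))*(v + 8) = (5 + v - 2*v**2)*(8 + v) = (8 + v)*(5 + v - 2*v**2))
o = 208 (o = 149 + 59 = 208)
350 + h(V)*o = 350 + (40 - 15*(12/5)**2 - 2*(12/5)**3 + 13*(12/5))*208 = 350 + (40 - 15*144/25 - 2*1728/125 + 156/5)*208 = 350 + (40 - 432/5 - 3456/125 + 156/5)*208 = 350 - 5356/125*208 = 350 - 1114048/125 = -1070298/125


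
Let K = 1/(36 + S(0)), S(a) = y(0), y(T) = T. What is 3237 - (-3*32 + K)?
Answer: 119987/36 ≈ 3333.0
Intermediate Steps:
S(a) = 0
K = 1/36 (K = 1/(36 + 0) = 1/36 ≈ 0.027778)
3237 - (-3*32 + K) = 3237 - (-3*32 + 1/36) = 3237 - (-96 + 1/36) = 3237 - 1*(-3455/36) = 3237 + 3455/36 = 119987/36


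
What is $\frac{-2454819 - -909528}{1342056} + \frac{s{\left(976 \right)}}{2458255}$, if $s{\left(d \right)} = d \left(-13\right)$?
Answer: $- \frac{1271915777911}{1099705290760} \approx -1.1566$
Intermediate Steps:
$s{\left(d \right)} = - 13 d$
$\frac{-2454819 - -909528}{1342056} + \frac{s{\left(976 \right)}}{2458255} = \frac{-2454819 - -909528}{1342056} + \frac{\left(-13\right) 976}{2458255} = \left(-2454819 + 909528\right) \frac{1}{1342056} - \frac{12688}{2458255} = \left(-1545291\right) \frac{1}{1342056} - \frac{12688}{2458255} = - \frac{515097}{447352} - \frac{12688}{2458255} = - \frac{1271915777911}{1099705290760}$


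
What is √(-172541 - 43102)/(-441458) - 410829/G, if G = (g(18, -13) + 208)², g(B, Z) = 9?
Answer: -410829/47089 - I*√215643/441458 ≈ -8.7245 - 0.0010519*I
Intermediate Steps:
G = 47089 (G = (9 + 208)² = 217² = 47089)
√(-172541 - 43102)/(-441458) - 410829/G = √(-172541 - 43102)/(-441458) - 410829/47089 = √(-215643)*(-1/441458) - 410829*1/47089 = (I*√215643)*(-1/441458) - 410829/47089 = -I*√215643/441458 - 410829/47089 = -410829/47089 - I*√215643/441458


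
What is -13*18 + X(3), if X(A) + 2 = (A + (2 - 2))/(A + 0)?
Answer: -235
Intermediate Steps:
X(A) = -1 (X(A) = -2 + (A + (2 - 2))/(A + 0) = -2 + (A + 0)/A = -2 + A/A = -2 + 1 = -1)
-13*18 + X(3) = -13*18 - 1 = -234 - 1 = -235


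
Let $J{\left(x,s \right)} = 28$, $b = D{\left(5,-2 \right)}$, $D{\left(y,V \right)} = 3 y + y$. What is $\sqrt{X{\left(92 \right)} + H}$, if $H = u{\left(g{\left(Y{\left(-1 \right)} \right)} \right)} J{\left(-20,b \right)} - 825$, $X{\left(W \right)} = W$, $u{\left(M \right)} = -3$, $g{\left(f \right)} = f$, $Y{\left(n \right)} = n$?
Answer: $i \sqrt{817} \approx 28.583 i$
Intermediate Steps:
$D{\left(y,V \right)} = 4 y$
$b = 20$ ($b = 4 \cdot 5 = 20$)
$H = -909$ ($H = \left(-3\right) 28 - 825 = -84 - 825 = -909$)
$\sqrt{X{\left(92 \right)} + H} = \sqrt{92 - 909} = \sqrt{-817} = i \sqrt{817}$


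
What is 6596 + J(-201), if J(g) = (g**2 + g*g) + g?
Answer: 87197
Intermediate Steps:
J(g) = g + 2*g**2 (J(g) = (g**2 + g**2) + g = 2*g**2 + g = g + 2*g**2)
6596 + J(-201) = 6596 - 201*(1 + 2*(-201)) = 6596 - 201*(1 - 402) = 6596 - 201*(-401) = 6596 + 80601 = 87197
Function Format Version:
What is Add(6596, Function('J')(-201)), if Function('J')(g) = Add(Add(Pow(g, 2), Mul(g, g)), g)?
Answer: 87197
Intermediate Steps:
Function('J')(g) = Add(g, Mul(2, Pow(g, 2))) (Function('J')(g) = Add(Add(Pow(g, 2), Pow(g, 2)), g) = Add(Mul(2, Pow(g, 2)), g) = Add(g, Mul(2, Pow(g, 2))))
Add(6596, Function('J')(-201)) = Add(6596, Mul(-201, Add(1, Mul(2, -201)))) = Add(6596, Mul(-201, Add(1, -402))) = Add(6596, Mul(-201, -401)) = Add(6596, 80601) = 87197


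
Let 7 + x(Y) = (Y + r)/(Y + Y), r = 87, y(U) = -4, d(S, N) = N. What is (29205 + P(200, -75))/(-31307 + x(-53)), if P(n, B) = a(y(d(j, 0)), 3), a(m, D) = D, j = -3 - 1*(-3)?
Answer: -1548024/1659659 ≈ -0.93274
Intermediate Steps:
j = 0 (j = -3 + 3 = 0)
P(n, B) = 3
x(Y) = -7 + (87 + Y)/(2*Y) (x(Y) = -7 + (Y + 87)/(Y + Y) = -7 + (87 + Y)/((2*Y)) = -7 + (87 + Y)*(1/(2*Y)) = -7 + (87 + Y)/(2*Y))
(29205 + P(200, -75))/(-31307 + x(-53)) = (29205 + 3)/(-31307 + (½)*(87 - 13*(-53))/(-53)) = 29208/(-31307 + (½)*(-1/53)*(87 + 689)) = 29208/(-31307 + (½)*(-1/53)*776) = 29208/(-31307 - 388/53) = 29208/(-1659659/53) = 29208*(-53/1659659) = -1548024/1659659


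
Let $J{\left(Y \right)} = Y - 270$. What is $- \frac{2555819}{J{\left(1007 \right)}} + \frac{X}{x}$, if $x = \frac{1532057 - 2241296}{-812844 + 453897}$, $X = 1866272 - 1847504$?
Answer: $\frac{1050758045137}{174236381} \approx 6030.6$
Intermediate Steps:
$J{\left(Y \right)} = -270 + Y$
$X = 18768$
$x = \frac{236413}{119649}$ ($x = - \frac{709239}{-358947} = \left(-709239\right) \left(- \frac{1}{358947}\right) = \frac{236413}{119649} \approx 1.9759$)
$- \frac{2555819}{J{\left(1007 \right)}} + \frac{X}{x} = - \frac{2555819}{-270 + 1007} + \frac{18768}{\frac{236413}{119649}} = - \frac{2555819}{737} + 18768 \cdot \frac{119649}{236413} = \left(-2555819\right) \frac{1}{737} + \frac{2245572432}{236413} = - \frac{2555819}{737} + \frac{2245572432}{236413} = \frac{1050758045137}{174236381}$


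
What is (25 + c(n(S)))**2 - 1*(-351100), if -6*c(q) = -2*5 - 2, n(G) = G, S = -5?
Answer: 351829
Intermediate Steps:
c(q) = 2 (c(q) = -(-2*5 - 2)/6 = -(-10 - 2)/6 = -1/6*(-12) = 2)
(25 + c(n(S)))**2 - 1*(-351100) = (25 + 2)**2 - 1*(-351100) = 27**2 + 351100 = 729 + 351100 = 351829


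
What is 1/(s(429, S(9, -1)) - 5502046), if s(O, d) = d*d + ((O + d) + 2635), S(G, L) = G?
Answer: -1/5498892 ≈ -1.8185e-7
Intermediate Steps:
s(O, d) = 2635 + O + d + d**2 (s(O, d) = d**2 + (2635 + O + d) = 2635 + O + d + d**2)
1/(s(429, S(9, -1)) - 5502046) = 1/((2635 + 429 + 9 + 9**2) - 5502046) = 1/((2635 + 429 + 9 + 81) - 5502046) = 1/(3154 - 5502046) = 1/(-5498892) = -1/5498892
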